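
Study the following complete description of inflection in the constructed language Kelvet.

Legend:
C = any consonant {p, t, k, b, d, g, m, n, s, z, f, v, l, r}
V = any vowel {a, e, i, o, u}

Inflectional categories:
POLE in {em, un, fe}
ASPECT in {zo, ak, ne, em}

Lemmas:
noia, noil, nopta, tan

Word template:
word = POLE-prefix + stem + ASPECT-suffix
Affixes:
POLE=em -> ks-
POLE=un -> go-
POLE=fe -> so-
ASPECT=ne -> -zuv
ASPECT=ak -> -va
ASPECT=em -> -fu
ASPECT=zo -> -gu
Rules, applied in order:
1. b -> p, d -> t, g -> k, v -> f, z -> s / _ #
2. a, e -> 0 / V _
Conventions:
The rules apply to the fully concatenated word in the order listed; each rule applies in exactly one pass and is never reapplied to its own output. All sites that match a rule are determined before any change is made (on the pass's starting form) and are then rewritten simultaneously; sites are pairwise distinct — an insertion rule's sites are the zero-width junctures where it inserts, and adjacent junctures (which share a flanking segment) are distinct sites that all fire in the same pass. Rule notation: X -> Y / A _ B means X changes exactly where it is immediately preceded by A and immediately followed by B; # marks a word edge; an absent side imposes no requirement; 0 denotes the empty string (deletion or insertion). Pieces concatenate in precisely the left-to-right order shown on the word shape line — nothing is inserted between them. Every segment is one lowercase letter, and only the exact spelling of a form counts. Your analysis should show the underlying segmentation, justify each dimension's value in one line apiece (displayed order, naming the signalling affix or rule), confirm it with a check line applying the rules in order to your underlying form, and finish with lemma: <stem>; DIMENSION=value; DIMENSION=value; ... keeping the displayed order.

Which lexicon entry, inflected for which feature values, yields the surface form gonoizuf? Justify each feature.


underlying: go-noia-zuv
POLE=un - signalled by the affix go-
ASPECT=ne - signalled by the affix -zuv
check: gonoiazuv -> gonoiazuf -> gonoizuf
lemma: noia; POLE=un; ASPECT=ne


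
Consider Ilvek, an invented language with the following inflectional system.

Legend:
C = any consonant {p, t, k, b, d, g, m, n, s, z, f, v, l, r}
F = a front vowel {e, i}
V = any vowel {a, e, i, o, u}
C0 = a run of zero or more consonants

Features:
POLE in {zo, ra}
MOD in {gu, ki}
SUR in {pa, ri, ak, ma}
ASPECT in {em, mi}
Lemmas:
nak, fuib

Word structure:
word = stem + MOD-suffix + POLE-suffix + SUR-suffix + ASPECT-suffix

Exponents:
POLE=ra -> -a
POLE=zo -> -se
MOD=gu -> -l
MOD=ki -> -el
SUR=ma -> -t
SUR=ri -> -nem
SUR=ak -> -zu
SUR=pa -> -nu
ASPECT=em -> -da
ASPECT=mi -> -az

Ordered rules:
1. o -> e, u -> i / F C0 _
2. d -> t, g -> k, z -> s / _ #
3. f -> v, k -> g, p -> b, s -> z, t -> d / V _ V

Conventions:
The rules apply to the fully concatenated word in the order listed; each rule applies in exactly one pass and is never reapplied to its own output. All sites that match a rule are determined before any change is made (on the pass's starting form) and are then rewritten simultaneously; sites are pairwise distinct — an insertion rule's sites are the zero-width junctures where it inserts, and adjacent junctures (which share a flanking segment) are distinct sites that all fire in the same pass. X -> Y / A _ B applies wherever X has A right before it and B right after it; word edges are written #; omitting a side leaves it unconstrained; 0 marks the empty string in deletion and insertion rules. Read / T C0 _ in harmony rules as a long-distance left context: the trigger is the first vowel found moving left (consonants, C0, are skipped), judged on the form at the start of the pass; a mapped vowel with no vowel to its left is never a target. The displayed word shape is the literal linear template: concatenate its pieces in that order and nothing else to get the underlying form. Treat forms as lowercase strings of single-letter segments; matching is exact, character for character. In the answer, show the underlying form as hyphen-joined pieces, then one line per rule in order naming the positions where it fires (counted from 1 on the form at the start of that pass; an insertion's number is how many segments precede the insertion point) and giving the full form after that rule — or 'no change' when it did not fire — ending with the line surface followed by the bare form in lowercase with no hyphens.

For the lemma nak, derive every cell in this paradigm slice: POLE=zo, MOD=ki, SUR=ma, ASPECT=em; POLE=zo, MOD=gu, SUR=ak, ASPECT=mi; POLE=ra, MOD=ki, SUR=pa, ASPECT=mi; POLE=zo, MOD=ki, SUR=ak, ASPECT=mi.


cell POLE=zo, MOD=ki, SUR=ma, ASPECT=em:
underlying: nak-el-se-t-da
1. o -> e, u -> i / F C0 _: no change
2. d -> t, g -> k, z -> s / _ #: no change
3. f -> v, k -> g, p -> b, s -> z, t -> d / V _ V: fires at position(s) 3: nagelsetda
surface: nagelsetda

cell POLE=zo, MOD=gu, SUR=ak, ASPECT=mi:
underlying: nak-l-se-zu-az
1. o -> e, u -> i / F C0 _: fires at position(s) 8: naklseziaz
2. d -> t, g -> k, z -> s / _ #: fires at position(s) 10: naklsezias
3. f -> v, k -> g, p -> b, s -> z, t -> d / V _ V: no change
surface: naklsezias

cell POLE=ra, MOD=ki, SUR=pa, ASPECT=mi:
underlying: nak-el-a-nu-az
1. o -> e, u -> i / F C0 _: no change
2. d -> t, g -> k, z -> s / _ #: fires at position(s) 10: nakelanuas
3. f -> v, k -> g, p -> b, s -> z, t -> d / V _ V: fires at position(s) 3: nagelanuas
surface: nagelanuas

cell POLE=zo, MOD=ki, SUR=ak, ASPECT=mi:
underlying: nak-el-se-zu-az
1. o -> e, u -> i / F C0 _: fires at position(s) 9: nakelseziaz
2. d -> t, g -> k, z -> s / _ #: fires at position(s) 11: nakelsezias
3. f -> v, k -> g, p -> b, s -> z, t -> d / V _ V: fires at position(s) 3: nagelsezias
surface: nagelsezias


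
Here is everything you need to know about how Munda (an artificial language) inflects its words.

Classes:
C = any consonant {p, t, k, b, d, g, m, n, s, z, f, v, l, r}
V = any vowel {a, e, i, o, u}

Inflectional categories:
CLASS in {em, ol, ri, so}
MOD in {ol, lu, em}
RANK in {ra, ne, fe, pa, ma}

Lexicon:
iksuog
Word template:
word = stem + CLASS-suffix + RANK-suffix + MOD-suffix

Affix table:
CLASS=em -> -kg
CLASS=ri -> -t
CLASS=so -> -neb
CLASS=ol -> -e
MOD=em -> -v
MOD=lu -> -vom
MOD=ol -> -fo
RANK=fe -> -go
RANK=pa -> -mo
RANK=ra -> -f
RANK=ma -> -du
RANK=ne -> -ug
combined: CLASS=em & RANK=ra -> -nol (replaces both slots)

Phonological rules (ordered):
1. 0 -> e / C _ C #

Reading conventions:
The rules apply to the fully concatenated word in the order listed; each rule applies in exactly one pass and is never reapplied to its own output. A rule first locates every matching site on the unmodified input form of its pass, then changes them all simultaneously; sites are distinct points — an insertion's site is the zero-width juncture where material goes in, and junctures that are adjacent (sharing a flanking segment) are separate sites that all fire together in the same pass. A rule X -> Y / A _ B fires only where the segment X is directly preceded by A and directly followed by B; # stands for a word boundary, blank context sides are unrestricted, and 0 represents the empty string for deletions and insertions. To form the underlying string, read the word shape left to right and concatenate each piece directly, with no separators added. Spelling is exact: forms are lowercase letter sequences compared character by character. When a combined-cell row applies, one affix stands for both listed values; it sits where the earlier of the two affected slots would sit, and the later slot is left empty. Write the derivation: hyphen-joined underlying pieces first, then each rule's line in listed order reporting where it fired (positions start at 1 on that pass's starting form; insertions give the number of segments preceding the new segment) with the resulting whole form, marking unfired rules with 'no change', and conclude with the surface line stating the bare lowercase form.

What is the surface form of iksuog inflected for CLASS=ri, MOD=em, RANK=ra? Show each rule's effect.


underlying: iksuog-t-f-v
1. 0 -> e / C _ C #: inserts after position(s) 8: iksuogtfev
surface: iksuogtfev


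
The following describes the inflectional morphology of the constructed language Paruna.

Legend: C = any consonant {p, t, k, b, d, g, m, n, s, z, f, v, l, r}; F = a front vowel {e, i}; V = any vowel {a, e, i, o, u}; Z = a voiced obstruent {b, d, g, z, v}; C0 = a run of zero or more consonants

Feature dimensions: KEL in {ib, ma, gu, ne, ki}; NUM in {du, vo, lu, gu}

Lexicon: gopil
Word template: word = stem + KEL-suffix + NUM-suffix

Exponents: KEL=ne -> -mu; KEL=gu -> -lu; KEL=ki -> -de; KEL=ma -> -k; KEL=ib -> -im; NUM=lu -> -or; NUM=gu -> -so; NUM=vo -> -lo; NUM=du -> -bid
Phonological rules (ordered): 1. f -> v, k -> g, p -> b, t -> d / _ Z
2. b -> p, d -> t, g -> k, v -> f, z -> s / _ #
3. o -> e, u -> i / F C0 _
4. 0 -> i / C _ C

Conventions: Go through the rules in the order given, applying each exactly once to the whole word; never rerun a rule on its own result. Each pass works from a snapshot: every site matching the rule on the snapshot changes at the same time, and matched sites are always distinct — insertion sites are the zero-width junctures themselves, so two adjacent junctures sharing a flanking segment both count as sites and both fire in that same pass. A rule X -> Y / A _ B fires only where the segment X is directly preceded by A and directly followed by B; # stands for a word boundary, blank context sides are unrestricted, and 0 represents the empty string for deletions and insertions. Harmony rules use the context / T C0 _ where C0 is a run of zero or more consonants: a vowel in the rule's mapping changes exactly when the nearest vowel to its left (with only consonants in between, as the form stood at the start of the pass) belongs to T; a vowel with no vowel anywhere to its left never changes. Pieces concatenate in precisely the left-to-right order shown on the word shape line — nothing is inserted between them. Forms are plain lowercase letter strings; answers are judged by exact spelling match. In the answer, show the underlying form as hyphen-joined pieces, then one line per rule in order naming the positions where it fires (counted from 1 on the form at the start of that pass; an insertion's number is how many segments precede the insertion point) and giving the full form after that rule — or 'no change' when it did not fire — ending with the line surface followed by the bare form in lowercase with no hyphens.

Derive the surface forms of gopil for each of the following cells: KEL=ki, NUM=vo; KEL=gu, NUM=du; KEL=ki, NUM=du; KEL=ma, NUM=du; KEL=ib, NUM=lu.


cell KEL=ki, NUM=vo:
underlying: gopil-de-lo
1. f -> v, k -> g, p -> b, t -> d / _ Z: no change
2. b -> p, d -> t, g -> k, v -> f, z -> s / _ #: no change
3. o -> e, u -> i / F C0 _: fires at position(s) 9: gopildele
4. 0 -> i / C _ C: inserts after position(s) 5: gopilidele
surface: gopilidele

cell KEL=gu, NUM=du:
underlying: gopil-lu-bid
1. f -> v, k -> g, p -> b, t -> d / _ Z: no change
2. b -> p, d -> t, g -> k, v -> f, z -> s / _ #: fires at position(s) 10: gopillubit
3. o -> e, u -> i / F C0 _: fires at position(s) 7: gopillibit
4. 0 -> i / C _ C: inserts after position(s) 5: gopililibit
surface: gopililibit

cell KEL=ki, NUM=du:
underlying: gopil-de-bid
1. f -> v, k -> g, p -> b, t -> d / _ Z: no change
2. b -> p, d -> t, g -> k, v -> f, z -> s / _ #: fires at position(s) 10: gopildebit
3. o -> e, u -> i / F C0 _: no change
4. 0 -> i / C _ C: inserts after position(s) 5: gopilidebit
surface: gopilidebit

cell KEL=ma, NUM=du:
underlying: gopil-k-bid
1. f -> v, k -> g, p -> b, t -> d / _ Z: fires at position(s) 6: gopilgbid
2. b -> p, d -> t, g -> k, v -> f, z -> s / _ #: fires at position(s) 9: gopilgbit
3. o -> e, u -> i / F C0 _: no change
4. 0 -> i / C _ C: inserts after position(s) 5, 6: gopiligibit
surface: gopiligibit

cell KEL=ib, NUM=lu:
underlying: gopil-im-or
1. f -> v, k -> g, p -> b, t -> d / _ Z: no change
2. b -> p, d -> t, g -> k, v -> f, z -> s / _ #: no change
3. o -> e, u -> i / F C0 _: fires at position(s) 8: gopilimer
4. 0 -> i / C _ C: no change
surface: gopilimer


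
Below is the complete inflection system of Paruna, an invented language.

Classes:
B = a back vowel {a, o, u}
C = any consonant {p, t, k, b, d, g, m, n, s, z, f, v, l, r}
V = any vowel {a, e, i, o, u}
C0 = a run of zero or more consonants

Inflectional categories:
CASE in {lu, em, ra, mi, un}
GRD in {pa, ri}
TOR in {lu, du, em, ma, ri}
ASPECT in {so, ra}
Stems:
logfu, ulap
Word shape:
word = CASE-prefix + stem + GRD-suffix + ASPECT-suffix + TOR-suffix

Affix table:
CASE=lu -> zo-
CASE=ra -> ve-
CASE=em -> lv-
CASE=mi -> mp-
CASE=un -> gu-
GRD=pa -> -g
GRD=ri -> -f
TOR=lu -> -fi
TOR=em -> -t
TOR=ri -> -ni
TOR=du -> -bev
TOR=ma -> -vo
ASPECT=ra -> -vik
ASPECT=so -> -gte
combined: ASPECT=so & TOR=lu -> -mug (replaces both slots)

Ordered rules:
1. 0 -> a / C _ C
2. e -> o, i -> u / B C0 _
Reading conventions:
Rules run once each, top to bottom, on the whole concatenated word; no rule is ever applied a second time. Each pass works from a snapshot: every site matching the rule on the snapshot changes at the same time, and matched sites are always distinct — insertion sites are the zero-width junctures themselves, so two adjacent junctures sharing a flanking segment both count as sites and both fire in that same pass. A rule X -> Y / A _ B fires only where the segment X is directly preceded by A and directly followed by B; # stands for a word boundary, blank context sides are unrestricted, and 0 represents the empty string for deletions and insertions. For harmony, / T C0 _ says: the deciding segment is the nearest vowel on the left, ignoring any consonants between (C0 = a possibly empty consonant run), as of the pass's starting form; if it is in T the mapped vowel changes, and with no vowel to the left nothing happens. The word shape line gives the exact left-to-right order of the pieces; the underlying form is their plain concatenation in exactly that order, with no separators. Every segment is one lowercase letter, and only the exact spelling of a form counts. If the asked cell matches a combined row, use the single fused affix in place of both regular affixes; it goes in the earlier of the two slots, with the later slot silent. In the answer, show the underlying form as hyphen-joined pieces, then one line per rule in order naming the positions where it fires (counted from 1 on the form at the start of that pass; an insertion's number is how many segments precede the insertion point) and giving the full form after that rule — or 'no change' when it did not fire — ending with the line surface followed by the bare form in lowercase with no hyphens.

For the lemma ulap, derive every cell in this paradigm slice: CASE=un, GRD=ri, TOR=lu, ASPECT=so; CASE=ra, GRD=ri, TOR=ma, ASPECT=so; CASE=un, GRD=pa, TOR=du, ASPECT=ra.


cell CASE=un, GRD=ri, TOR=lu, ASPECT=so:
underlying: gu-ulap-f-mug
1. 0 -> a / C _ C: inserts after position(s) 6, 7: guulapafamug
2. e -> o, i -> u / B C0 _: no change
surface: guulapafamug

cell CASE=ra, GRD=ri, TOR=ma, ASPECT=so:
underlying: ve-ulap-f-gte-vo
1. 0 -> a / C _ C: inserts after position(s) 6, 7, 8: veulapafagatevo
2. e -> o, i -> u / B C0 _: fires at position(s) 13: veulapafagatovo
surface: veulapafagatovo

cell CASE=un, GRD=pa, TOR=du, ASPECT=ra:
underlying: gu-ulap-g-vik-bev
1. 0 -> a / C _ C: inserts after position(s) 6, 7, 10: guulapagavikabev
2. e -> o, i -> u / B C0 _: fires at position(s) 11, 15: guulapagavukabov
surface: guulapagavukabov


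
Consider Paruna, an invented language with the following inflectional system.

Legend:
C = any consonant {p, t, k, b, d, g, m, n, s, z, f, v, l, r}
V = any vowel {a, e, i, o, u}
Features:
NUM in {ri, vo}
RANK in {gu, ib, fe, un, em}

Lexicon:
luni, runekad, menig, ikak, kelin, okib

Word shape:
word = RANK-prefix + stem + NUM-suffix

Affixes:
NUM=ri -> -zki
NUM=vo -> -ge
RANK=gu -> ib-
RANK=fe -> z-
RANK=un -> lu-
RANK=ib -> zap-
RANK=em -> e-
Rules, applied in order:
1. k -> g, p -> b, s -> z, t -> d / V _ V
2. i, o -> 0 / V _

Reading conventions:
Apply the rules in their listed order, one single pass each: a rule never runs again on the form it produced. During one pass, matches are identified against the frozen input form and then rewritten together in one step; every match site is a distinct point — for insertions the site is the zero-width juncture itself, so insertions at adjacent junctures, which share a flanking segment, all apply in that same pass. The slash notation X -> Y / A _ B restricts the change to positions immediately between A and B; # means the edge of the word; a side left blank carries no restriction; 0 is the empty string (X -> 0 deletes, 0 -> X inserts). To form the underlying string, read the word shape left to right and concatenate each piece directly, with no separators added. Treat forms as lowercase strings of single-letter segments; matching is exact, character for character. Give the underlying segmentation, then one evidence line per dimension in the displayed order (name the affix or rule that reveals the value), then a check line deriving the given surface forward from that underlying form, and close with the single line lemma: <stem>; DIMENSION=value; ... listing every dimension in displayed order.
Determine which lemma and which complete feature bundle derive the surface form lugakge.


underlying: lu-ikak-ge
NUM=vo - signalled by the affix -ge
RANK=un - signalled by the affix lu-
check: luikakge -> luigakge -> lugakge
lemma: ikak; NUM=vo; RANK=un


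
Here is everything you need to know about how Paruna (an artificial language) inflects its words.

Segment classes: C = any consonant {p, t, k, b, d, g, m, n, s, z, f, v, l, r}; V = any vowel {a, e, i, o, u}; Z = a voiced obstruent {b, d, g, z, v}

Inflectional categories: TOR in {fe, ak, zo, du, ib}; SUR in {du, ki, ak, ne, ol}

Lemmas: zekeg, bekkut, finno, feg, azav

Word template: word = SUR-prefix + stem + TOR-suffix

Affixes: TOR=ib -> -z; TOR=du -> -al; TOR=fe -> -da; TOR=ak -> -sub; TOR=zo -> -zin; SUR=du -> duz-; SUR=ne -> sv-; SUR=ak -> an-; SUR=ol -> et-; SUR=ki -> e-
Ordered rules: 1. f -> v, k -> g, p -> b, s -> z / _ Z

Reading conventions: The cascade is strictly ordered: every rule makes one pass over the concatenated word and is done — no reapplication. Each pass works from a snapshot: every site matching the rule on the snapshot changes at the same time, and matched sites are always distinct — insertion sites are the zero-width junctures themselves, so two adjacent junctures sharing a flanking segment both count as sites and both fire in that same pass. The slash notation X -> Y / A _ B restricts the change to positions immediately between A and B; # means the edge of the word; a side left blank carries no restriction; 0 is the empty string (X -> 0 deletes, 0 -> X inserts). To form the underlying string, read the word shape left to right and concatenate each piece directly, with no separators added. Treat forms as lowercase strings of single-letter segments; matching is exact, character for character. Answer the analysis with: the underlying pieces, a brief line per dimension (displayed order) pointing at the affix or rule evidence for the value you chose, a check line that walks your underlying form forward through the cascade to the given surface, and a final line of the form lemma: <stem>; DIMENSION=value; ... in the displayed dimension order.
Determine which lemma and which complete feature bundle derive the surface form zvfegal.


underlying: sv-feg-al
TOR=du - signalled by the affix -al
SUR=ne - signalled by the affix sv-
check: svfegal -> zvfegal
lemma: feg; TOR=du; SUR=ne


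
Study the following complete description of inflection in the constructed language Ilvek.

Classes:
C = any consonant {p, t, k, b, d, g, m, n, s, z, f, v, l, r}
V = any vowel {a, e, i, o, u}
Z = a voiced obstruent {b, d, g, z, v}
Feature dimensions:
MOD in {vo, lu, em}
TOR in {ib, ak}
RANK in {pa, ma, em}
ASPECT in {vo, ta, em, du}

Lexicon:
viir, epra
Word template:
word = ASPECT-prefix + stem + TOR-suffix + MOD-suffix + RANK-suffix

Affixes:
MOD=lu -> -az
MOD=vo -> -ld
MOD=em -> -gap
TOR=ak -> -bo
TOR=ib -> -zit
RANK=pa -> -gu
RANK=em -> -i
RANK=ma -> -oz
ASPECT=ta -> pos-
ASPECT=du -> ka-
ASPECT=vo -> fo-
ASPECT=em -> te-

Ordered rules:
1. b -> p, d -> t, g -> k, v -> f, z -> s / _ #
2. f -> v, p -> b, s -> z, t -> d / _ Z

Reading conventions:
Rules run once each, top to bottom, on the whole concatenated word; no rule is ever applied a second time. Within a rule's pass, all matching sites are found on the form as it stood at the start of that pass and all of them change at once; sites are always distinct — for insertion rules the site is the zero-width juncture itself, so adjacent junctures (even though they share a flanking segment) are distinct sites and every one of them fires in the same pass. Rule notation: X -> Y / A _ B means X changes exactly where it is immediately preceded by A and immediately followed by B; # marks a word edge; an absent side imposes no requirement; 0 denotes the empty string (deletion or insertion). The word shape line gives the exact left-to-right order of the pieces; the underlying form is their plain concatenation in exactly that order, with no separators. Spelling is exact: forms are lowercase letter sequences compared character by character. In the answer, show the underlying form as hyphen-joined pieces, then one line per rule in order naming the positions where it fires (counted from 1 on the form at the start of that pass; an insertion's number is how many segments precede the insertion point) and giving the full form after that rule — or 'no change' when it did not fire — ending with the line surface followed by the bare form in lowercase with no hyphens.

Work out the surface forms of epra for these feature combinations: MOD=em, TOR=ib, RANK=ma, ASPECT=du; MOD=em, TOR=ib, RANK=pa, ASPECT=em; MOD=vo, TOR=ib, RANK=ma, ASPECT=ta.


cell MOD=em, TOR=ib, RANK=ma, ASPECT=du:
underlying: ka-epra-zit-gap-oz
1. b -> p, d -> t, g -> k, v -> f, z -> s / _ #: fires at position(s) 14: kaeprazitgapos
2. f -> v, p -> b, s -> z, t -> d / _ Z: fires at position(s) 9: kaeprazidgapos
surface: kaeprazidgapos

cell MOD=em, TOR=ib, RANK=pa, ASPECT=em:
underlying: te-epra-zit-gap-gu
1. b -> p, d -> t, g -> k, v -> f, z -> s / _ #: no change
2. f -> v, p -> b, s -> z, t -> d / _ Z: fires at position(s) 9, 12: teeprazidgabgu
surface: teeprazidgabgu

cell MOD=vo, TOR=ib, RANK=ma, ASPECT=ta:
underlying: pos-epra-zit-ld-oz
1. b -> p, d -> t, g -> k, v -> f, z -> s / _ #: fires at position(s) 14: poseprazitldos
2. f -> v, p -> b, s -> z, t -> d / _ Z: no change
surface: poseprazitldos


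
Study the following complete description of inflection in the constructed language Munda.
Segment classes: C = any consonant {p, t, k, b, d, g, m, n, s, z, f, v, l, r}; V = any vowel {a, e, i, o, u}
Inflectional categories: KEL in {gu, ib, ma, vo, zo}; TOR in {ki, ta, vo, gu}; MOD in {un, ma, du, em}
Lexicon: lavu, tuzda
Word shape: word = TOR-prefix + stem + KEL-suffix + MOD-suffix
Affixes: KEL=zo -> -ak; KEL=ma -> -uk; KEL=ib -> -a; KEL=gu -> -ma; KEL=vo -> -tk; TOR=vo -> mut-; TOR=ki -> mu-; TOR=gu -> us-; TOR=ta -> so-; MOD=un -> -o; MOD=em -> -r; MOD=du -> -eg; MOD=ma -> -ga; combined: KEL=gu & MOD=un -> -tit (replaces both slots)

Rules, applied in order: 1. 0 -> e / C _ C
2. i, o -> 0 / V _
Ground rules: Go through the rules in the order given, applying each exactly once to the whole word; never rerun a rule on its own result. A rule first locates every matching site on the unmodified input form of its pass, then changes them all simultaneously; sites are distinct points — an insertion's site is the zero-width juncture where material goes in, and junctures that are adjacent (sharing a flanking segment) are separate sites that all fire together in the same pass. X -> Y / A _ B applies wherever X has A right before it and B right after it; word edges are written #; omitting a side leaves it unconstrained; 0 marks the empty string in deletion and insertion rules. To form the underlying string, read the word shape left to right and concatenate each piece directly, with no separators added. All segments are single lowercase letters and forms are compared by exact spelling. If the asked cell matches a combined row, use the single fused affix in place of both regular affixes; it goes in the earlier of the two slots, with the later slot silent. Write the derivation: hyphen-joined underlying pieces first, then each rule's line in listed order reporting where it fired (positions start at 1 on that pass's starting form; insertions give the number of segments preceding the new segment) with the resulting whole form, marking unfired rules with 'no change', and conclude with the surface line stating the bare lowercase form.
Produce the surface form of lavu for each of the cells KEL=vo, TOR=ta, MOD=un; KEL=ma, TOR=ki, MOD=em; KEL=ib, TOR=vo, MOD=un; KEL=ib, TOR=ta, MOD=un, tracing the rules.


cell KEL=vo, TOR=ta, MOD=un:
underlying: so-lavu-tk-o
1. 0 -> e / C _ C: inserts after position(s) 7: solavuteko
2. i, o -> 0 / V _: no change
surface: solavuteko

cell KEL=ma, TOR=ki, MOD=em:
underlying: mu-lavu-uk-r
1. 0 -> e / C _ C: inserts after position(s) 8: mulavuuker
2. i, o -> 0 / V _: no change
surface: mulavuuker

cell KEL=ib, TOR=vo, MOD=un:
underlying: mut-lavu-a-o
1. 0 -> e / C _ C: inserts after position(s) 3: mutelavuao
2. i, o -> 0 / V _: fires at position(s) 10: mutelavua
surface: mutelavua

cell KEL=ib, TOR=ta, MOD=un:
underlying: so-lavu-a-o
1. 0 -> e / C _ C: no change
2. i, o -> 0 / V _: fires at position(s) 8: solavua
surface: solavua


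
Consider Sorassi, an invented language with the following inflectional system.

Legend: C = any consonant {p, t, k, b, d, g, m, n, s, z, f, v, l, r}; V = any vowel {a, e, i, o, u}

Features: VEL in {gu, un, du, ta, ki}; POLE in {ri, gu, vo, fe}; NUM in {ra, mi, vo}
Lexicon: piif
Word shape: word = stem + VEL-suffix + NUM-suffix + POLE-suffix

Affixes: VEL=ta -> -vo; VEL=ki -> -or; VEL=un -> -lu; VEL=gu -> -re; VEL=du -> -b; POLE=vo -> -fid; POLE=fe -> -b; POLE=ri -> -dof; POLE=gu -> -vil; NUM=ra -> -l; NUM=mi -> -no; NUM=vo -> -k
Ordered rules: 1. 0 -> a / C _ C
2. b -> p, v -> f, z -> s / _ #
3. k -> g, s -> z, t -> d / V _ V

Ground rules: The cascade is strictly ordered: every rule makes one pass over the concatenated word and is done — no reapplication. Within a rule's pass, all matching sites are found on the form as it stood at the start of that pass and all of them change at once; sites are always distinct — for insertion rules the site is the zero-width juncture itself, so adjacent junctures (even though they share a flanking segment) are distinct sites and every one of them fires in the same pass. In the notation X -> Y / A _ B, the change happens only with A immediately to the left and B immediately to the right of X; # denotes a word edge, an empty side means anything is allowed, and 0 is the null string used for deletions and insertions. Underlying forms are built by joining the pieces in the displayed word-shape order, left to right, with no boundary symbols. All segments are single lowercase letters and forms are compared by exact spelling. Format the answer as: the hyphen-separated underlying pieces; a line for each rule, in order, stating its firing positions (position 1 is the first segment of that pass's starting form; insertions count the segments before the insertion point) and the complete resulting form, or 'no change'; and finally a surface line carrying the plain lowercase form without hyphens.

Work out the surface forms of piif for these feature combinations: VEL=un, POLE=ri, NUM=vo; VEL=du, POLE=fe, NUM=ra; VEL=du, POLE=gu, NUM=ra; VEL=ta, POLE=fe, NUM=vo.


cell VEL=un, POLE=ri, NUM=vo:
underlying: piif-lu-k-dof
1. 0 -> a / C _ C: inserts after position(s) 4, 7: piifalukadof
2. b -> p, v -> f, z -> s / _ #: no change
3. k -> g, s -> z, t -> d / V _ V: fires at position(s) 8: piifalugadof
surface: piifalugadof

cell VEL=du, POLE=fe, NUM=ra:
underlying: piif-b-l-b
1. 0 -> a / C _ C: inserts after position(s) 4, 5, 6: piifabalab
2. b -> p, v -> f, z -> s / _ #: fires at position(s) 10: piifabalap
3. k -> g, s -> z, t -> d / V _ V: no change
surface: piifabalap

cell VEL=du, POLE=gu, NUM=ra:
underlying: piif-b-l-vil
1. 0 -> a / C _ C: inserts after position(s) 4, 5, 6: piifabalavil
2. b -> p, v -> f, z -> s / _ #: no change
3. k -> g, s -> z, t -> d / V _ V: no change
surface: piifabalavil

cell VEL=ta, POLE=fe, NUM=vo:
underlying: piif-vo-k-b
1. 0 -> a / C _ C: inserts after position(s) 4, 7: piifavokab
2. b -> p, v -> f, z -> s / _ #: fires at position(s) 10: piifavokap
3. k -> g, s -> z, t -> d / V _ V: fires at position(s) 8: piifavogap
surface: piifavogap


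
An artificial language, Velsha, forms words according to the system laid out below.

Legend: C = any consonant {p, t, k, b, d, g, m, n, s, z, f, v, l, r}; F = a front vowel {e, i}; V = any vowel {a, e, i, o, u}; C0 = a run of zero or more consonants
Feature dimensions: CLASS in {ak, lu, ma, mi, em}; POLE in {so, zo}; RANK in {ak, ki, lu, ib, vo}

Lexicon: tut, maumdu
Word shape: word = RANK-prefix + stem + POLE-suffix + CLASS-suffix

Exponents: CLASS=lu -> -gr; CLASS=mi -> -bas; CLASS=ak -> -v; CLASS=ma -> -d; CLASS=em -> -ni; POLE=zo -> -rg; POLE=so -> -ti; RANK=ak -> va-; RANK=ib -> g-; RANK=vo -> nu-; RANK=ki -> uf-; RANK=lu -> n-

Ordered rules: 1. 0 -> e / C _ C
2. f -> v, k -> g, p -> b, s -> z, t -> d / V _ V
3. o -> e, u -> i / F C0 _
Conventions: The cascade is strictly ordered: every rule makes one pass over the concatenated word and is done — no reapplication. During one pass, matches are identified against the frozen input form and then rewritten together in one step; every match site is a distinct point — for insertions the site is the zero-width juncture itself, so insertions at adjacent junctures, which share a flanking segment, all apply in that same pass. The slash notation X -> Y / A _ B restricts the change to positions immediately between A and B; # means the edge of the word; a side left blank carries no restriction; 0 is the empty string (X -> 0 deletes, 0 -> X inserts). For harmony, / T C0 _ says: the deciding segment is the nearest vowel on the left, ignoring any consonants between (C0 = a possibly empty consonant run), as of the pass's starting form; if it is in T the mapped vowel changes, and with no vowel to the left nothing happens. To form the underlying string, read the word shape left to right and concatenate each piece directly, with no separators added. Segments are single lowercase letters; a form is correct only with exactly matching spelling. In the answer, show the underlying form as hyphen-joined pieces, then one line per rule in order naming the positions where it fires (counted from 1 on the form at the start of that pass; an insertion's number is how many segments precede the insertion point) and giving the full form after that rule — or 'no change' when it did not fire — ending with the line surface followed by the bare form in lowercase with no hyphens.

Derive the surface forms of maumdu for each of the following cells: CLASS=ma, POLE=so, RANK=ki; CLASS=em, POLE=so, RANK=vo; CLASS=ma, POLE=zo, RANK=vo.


cell CLASS=ma, POLE=so, RANK=ki:
underlying: uf-maumdu-ti-d
1. 0 -> e / C _ C: inserts after position(s) 2, 6: ufemaumedutid
2. f -> v, k -> g, p -> b, s -> z, t -> d / V _ V: fires at position(s) 2, 11: uvemaumedudid
3. o -> e, u -> i / F C0 _: fires at position(s) 10: uvemaumedidid
surface: uvemaumedidid

cell CLASS=em, POLE=so, RANK=vo:
underlying: nu-maumdu-ti-ni
1. 0 -> e / C _ C: inserts after position(s) 6: numaumedutini
2. f -> v, k -> g, p -> b, s -> z, t -> d / V _ V: fires at position(s) 10: numaumedudini
3. o -> e, u -> i / F C0 _: fires at position(s) 9: numaumedidini
surface: numaumedidini

cell CLASS=ma, POLE=zo, RANK=vo:
underlying: nu-maumdu-rg-d
1. 0 -> e / C _ C: inserts after position(s) 6, 9, 10: numaumedureged
2. f -> v, k -> g, p -> b, s -> z, t -> d / V _ V: no change
3. o -> e, u -> i / F C0 _: fires at position(s) 9: numaumedireged
surface: numaumedireged


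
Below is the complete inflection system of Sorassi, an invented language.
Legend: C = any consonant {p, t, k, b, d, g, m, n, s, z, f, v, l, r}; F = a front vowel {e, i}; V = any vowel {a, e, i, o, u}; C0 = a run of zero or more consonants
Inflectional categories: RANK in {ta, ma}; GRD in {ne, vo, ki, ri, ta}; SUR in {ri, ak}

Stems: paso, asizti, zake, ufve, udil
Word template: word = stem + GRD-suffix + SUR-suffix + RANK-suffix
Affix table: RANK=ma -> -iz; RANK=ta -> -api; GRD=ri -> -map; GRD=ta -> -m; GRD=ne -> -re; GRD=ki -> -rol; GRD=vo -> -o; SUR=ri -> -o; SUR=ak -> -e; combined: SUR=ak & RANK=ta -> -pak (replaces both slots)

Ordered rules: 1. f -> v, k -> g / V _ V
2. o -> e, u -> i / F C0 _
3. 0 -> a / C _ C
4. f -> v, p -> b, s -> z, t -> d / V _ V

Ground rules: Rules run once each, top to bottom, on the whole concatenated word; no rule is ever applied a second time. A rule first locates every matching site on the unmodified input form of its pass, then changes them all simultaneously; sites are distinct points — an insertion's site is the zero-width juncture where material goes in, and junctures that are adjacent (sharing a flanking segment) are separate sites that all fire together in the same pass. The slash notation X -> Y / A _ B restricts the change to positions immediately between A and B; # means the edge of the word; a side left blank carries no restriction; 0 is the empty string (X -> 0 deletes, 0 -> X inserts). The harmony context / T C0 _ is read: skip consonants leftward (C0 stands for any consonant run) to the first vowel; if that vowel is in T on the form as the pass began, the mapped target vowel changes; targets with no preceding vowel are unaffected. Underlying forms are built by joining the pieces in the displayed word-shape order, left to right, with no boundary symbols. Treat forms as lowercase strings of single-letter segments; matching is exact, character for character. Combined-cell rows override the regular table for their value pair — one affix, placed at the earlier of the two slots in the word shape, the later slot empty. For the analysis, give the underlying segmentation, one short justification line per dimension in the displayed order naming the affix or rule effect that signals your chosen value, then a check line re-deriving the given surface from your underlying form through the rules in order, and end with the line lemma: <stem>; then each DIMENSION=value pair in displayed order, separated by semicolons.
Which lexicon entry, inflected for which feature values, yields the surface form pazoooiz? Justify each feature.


underlying: paso-o-o-iz
RANK=ma - signalled by the affix -iz
GRD=vo - signalled by the affix -o
SUR=ri - signalled by the affix -o
check: pasoooiz -> pasoooiz -> pasoooiz -> pasoooiz -> pazoooiz
lemma: paso; RANK=ma; GRD=vo; SUR=ri


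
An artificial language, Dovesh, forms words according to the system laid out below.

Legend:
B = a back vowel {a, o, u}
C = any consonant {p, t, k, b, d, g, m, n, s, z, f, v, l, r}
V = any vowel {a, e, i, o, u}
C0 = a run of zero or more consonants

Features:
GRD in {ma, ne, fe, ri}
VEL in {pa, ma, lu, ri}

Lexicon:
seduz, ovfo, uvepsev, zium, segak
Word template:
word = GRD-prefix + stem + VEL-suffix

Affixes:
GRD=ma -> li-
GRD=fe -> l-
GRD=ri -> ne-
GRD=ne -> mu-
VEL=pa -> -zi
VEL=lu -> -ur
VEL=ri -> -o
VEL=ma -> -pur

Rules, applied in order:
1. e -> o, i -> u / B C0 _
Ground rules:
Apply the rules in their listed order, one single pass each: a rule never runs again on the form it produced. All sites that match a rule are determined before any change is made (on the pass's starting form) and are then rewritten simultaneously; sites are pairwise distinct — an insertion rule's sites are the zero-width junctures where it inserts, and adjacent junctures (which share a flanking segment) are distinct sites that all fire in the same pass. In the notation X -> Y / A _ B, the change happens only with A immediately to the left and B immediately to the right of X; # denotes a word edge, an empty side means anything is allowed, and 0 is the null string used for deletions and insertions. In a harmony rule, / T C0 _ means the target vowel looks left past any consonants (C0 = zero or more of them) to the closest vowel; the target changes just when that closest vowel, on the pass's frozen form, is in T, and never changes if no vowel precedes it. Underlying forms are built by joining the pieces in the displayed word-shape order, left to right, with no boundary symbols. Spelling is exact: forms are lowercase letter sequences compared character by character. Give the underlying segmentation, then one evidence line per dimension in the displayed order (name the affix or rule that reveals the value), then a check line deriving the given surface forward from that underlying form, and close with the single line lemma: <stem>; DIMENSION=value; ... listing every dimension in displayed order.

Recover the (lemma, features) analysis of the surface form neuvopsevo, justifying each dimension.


underlying: ne-uvepsev-o
GRD=ri - signalled by the affix ne-
VEL=ri - signalled by the affix -o
check: neuvepsevo -> neuvopsevo
lemma: uvepsev; GRD=ri; VEL=ri


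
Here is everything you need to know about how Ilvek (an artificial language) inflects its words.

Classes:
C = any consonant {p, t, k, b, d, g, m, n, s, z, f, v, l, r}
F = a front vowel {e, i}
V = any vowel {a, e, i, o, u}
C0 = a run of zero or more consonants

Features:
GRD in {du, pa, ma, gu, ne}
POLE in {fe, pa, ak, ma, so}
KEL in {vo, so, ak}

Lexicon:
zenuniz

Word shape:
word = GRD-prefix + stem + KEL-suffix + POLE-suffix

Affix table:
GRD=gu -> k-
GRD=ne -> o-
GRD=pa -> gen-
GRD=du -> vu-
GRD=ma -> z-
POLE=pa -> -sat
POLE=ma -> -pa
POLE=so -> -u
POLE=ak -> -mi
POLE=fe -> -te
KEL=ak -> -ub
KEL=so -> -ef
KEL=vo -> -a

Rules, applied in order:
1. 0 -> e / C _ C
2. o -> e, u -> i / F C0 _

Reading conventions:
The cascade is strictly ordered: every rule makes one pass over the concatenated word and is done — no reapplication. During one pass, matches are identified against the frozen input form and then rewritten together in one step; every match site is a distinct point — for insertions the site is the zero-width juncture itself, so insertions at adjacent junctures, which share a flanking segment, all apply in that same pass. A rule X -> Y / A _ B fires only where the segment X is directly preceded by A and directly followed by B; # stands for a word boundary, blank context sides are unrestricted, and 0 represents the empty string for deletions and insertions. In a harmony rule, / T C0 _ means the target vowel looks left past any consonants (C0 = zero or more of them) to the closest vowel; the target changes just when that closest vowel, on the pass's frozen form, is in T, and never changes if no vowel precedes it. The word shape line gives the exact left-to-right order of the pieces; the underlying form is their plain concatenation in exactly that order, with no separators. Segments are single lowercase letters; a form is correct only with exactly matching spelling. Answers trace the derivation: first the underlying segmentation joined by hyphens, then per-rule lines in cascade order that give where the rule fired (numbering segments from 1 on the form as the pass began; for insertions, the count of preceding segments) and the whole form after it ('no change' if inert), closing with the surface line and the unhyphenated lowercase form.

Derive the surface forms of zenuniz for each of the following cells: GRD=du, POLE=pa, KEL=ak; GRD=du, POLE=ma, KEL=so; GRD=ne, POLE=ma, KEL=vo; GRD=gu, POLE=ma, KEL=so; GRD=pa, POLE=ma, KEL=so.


cell GRD=du, POLE=pa, KEL=ak:
underlying: vu-zenuniz-ub-sat
1. 0 -> e / C _ C: inserts after position(s) 11: vuzenunizubesat
2. o -> e, u -> i / F C0 _: fires at position(s) 6, 10: vuzeninizibesat
surface: vuzeninizibesat

cell GRD=du, POLE=ma, KEL=so:
underlying: vu-zenuniz-ef-pa
1. 0 -> e / C _ C: inserts after position(s) 11: vuzenunizefepa
2. o -> e, u -> i / F C0 _: fires at position(s) 6: vuzeninizefepa
surface: vuzeninizefepa

cell GRD=ne, POLE=ma, KEL=vo:
underlying: o-zenuniz-a-pa
1. 0 -> e / C _ C: no change
2. o -> e, u -> i / F C0 _: fires at position(s) 5: ozeninizapa
surface: ozeninizapa

cell GRD=gu, POLE=ma, KEL=so:
underlying: k-zenuniz-ef-pa
1. 0 -> e / C _ C: inserts after position(s) 1, 10: kezenunizefepa
2. o -> e, u -> i / F C0 _: fires at position(s) 6: kezeninizefepa
surface: kezeninizefepa

cell GRD=pa, POLE=ma, KEL=so:
underlying: gen-zenuniz-ef-pa
1. 0 -> e / C _ C: inserts after position(s) 3, 12: genezenunizefepa
2. o -> e, u -> i / F C0 _: fires at position(s) 8: genezeninizefepa
surface: genezeninizefepa
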